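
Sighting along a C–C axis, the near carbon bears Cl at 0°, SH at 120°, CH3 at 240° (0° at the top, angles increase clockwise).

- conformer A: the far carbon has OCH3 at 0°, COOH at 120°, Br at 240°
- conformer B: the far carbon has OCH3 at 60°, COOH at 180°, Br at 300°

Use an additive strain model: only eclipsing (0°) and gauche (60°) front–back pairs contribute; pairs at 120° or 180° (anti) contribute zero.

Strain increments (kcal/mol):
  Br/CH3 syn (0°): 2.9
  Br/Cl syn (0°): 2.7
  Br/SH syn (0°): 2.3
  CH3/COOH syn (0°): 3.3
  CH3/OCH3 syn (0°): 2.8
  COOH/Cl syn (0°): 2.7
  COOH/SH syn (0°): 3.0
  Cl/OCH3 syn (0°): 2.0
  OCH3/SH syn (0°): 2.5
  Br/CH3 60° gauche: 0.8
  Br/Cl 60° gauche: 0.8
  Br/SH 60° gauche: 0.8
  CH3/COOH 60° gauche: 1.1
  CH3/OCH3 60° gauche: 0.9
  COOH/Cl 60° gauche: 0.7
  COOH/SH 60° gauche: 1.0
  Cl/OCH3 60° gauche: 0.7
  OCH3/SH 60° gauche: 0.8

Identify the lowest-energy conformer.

A (eclipsed): Cl(0°)/OCH3(0°) eclipsed 2.0; SH(120°)/COOH(120°) eclipsed 3.0; CH3(240°)/Br(240°) eclipsed 2.9 → 7.9 kcal/mol.
B (staggered): Cl(0°)/OCH3(60°) gauche 0.7; Cl(0°)/Br(300°) gauche 0.8; SH(120°)/OCH3(60°) gauche 0.8; SH(120°)/COOH(180°) gauche 1.0; CH3(240°)/COOH(180°) gauche 1.1; CH3(240°)/Br(300°) gauche 0.8 → 5.2 kcal/mol.
B has the lowest total (5.2 kcal/mol).

B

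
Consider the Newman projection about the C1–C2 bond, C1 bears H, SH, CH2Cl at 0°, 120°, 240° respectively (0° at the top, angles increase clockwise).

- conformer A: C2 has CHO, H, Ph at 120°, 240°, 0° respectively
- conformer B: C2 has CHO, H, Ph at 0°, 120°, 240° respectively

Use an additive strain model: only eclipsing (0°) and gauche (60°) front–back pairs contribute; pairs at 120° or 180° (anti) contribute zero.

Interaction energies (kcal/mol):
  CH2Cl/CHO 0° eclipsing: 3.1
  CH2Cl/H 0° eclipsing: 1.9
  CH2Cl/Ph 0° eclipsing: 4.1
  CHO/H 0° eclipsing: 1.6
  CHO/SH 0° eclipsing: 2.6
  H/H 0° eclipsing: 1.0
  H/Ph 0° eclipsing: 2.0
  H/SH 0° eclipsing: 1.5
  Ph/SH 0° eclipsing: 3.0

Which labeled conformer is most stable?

A

A (eclipsed): H(0°)/Ph(0°) eclipsed 2.0; SH(120°)/CHO(120°) eclipsed 2.6; CH2Cl(240°)/H(240°) eclipsed 1.9 → 6.5 kcal/mol.
B (eclipsed): H(0°)/CHO(0°) eclipsed 1.6; SH(120°)/H(120°) eclipsed 1.5; CH2Cl(240°)/Ph(240°) eclipsed 4.1 → 7.2 kcal/mol.
A has the lowest total (6.5 kcal/mol).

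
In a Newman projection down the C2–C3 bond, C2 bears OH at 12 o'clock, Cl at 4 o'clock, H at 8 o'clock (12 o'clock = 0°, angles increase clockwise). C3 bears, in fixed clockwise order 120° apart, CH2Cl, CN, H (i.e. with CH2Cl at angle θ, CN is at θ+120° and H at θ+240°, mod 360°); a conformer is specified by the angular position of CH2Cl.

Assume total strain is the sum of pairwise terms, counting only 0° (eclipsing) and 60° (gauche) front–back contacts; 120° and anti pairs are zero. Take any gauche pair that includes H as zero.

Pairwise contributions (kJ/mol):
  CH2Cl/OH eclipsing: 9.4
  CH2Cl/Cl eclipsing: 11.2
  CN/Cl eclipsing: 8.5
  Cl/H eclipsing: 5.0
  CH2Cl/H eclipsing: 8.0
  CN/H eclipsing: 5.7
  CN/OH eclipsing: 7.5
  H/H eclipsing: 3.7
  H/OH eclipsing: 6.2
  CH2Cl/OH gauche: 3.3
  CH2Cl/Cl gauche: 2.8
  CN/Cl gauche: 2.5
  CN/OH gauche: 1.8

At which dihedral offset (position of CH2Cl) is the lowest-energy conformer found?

CH2Cl at 0° (eclipsed): OH–CH2Cl eclipsed, Cl–CN eclipsed, H–H eclipsed; 9.4 + 8.5 + 3.7 = 21.6 kJ/mol.
CH2Cl at 60° (staggered): OH–CH2Cl gauche, Cl–CH2Cl gauche, Cl–CN gauche; 3.3 + 2.8 + 2.5 = 8.6 kJ/mol.
CH2Cl at 120° (eclipsed): OH–H eclipsed, Cl–CH2Cl eclipsed, H–CN eclipsed; 6.2 + 11.2 + 5.7 = 23.1 kJ/mol.
CH2Cl at 180° (staggered): OH–CN gauche, Cl–CH2Cl gauche; 1.8 + 2.8 = 4.6 kJ/mol.
CH2Cl at 240° (eclipsed): OH–CN eclipsed, Cl–H eclipsed, H–CH2Cl eclipsed; 7.5 + 5.0 + 8.0 = 20.5 kJ/mol.
CH2Cl at 300° (staggered): OH–CH2Cl gauche, OH–CN gauche, Cl–CN gauche; 3.3 + 1.8 + 2.5 = 7.6 kJ/mol.
The minimum (4.6 kJ/mol) occurs with CH2Cl at 180°.

180°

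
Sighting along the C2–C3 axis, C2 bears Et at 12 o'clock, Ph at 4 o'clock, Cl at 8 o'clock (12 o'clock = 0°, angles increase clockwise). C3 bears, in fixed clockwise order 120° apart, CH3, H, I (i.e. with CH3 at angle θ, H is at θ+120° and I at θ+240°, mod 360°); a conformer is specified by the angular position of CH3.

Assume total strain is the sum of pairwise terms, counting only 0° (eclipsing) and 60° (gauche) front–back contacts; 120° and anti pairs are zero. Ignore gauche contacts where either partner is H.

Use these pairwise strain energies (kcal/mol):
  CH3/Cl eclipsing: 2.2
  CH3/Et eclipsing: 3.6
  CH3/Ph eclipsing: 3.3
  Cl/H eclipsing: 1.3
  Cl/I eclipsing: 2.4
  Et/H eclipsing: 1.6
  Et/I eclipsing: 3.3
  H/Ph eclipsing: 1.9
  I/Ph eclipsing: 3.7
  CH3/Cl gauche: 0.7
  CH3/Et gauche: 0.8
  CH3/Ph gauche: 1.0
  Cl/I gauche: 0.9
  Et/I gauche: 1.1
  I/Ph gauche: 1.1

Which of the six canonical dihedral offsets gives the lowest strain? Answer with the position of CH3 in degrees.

300°

CH3 at 0° (eclipsed): Et–CH3 eclipsed, Ph–H eclipsed, Cl–I eclipsed; 3.6 + 1.9 + 2.4 = 7.9 kcal/mol.
CH3 at 60° (staggered): Et–CH3 gauche, Et–I gauche, Ph–CH3 gauche, Cl–I gauche; 0.8 + 1.1 + 1.0 + 0.9 = 3.8 kcal/mol.
CH3 at 120° (eclipsed): Et–I eclipsed, Ph–CH3 eclipsed, Cl–H eclipsed; 3.3 + 3.3 + 1.3 = 7.9 kcal/mol.
CH3 at 180° (staggered): Et–I gauche, Ph–CH3 gauche, Ph–I gauche, Cl–CH3 gauche; 1.1 + 1.0 + 1.1 + 0.7 = 3.9 kcal/mol.
CH3 at 240° (eclipsed): Et–H eclipsed, Ph–I eclipsed, Cl–CH3 eclipsed; 1.6 + 3.7 + 2.2 = 7.5 kcal/mol.
CH3 at 300° (staggered): Et–CH3 gauche, Ph–I gauche, Cl–CH3 gauche, Cl–I gauche; 0.8 + 1.1 + 0.7 + 0.9 = 3.5 kcal/mol.
The minimum (3.5 kcal/mol) occurs with CH3 at 300°.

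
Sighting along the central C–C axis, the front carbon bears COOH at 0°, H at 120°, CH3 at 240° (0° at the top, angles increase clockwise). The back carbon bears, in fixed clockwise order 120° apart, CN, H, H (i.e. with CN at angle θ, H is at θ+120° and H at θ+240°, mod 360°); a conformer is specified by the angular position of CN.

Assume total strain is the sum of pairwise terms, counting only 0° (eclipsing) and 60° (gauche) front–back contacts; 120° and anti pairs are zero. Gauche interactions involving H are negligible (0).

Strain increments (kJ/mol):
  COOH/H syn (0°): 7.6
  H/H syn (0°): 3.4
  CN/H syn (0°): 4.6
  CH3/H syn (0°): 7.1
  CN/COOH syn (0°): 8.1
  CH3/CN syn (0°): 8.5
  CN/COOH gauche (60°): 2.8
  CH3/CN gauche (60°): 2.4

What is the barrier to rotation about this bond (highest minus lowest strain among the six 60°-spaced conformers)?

CN at 0° (eclipsed): COOH(0°)/CN(0°) eclipsed 8.1; H(120°)/H(120°) eclipsed 3.4; CH3(240°)/H(240°) eclipsed 7.1 → 18.6 kJ/mol.
CN at 60° (staggered): COOH(0°)/CN(60°) gauche 2.8 → 2.8 kJ/mol.
CN at 120° (eclipsed): COOH(0°)/H(0°) eclipsed 7.6; H(120°)/CN(120°) eclipsed 4.6; CH3(240°)/H(240°) eclipsed 7.1 → 19.3 kJ/mol.
CN at 180° (staggered): CH3(240°)/CN(180°) gauche 2.4 → 2.4 kJ/mol.
CN at 240° (eclipsed): COOH(0°)/H(0°) eclipsed 7.6; H(120°)/H(120°) eclipsed 3.4; CH3(240°)/CN(240°) eclipsed 8.5 → 19.5 kJ/mol.
CN at 300° (staggered): COOH(0°)/CN(300°) gauche 2.8; CH3(240°)/CN(300°) gauche 2.4 → 5.2 kJ/mol.
Max at 240° (19.5 kJ/mol), min at 180° (2.4 kJ/mol); barrier = 17.1 kJ/mol.

17.1 kJ/mol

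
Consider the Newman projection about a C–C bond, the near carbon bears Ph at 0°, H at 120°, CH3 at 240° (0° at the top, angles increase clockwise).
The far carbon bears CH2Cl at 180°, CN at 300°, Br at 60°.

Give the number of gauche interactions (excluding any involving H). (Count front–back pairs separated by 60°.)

Non-H gauche pairs: Ph(0°)/CN(300°); Ph(0°)/Br(60°); CH3(240°)/CH2Cl(180°); CH3(240°)/CN(300°) — 4 interactions.

4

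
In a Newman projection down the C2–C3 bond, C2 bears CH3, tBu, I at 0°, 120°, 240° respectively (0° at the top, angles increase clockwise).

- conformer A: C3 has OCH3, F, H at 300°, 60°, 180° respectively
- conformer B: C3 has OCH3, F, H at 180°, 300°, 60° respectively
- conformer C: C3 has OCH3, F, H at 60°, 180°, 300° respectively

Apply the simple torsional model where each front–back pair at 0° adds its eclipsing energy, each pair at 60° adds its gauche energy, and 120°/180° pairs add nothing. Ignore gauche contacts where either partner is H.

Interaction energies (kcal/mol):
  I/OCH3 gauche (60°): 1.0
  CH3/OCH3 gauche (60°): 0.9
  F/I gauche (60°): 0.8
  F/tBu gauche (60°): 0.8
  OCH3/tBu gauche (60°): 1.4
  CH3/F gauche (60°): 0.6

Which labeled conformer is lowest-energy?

A is staggered. CH3 at 0° is gauche with OCH3 at 300° (0.9); CH3 at 0° is gauche with F at 60° (0.6); tBu at 120° is gauche with F at 60° (0.8); I at 240° is gauche with OCH3 at 300° (1.0). Total 3.3 kcal/mol.
B is staggered. CH3 at 0° is gauche with F at 300° (0.6); tBu at 120° is gauche with OCH3 at 180° (1.4); I at 240° is gauche with OCH3 at 180° (1.0); I at 240° is gauche with F at 300° (0.8). Total 3.8 kcal/mol.
C is staggered. CH3 at 0° is gauche with OCH3 at 60° (0.9); tBu at 120° is gauche with OCH3 at 60° (1.4); tBu at 120° is gauche with F at 180° (0.8); I at 240° is gauche with F at 180° (0.8). Total 3.9 kcal/mol.
A has the lowest total (3.3 kcal/mol).

A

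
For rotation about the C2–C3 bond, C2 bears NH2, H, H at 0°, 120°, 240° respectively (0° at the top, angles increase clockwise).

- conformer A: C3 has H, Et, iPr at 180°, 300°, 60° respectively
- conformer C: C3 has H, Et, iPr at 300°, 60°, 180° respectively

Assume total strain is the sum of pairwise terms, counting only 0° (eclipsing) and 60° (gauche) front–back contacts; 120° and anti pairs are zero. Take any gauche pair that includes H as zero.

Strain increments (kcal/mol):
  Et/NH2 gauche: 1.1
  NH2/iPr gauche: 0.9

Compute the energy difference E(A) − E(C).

A is staggered. NH2 at 0° is gauche with Et at 300° (1.1); NH2 at 0° is gauche with iPr at 60° (0.9). Total 2.0 kcal/mol.
C is staggered. NH2 at 0° is gauche with Et at 60° (1.1). Total 1.1 kcal/mol.
E(A) − E(C) = 2.0 − 1.1 = +0.9 kcal/mol.

+0.9 kcal/mol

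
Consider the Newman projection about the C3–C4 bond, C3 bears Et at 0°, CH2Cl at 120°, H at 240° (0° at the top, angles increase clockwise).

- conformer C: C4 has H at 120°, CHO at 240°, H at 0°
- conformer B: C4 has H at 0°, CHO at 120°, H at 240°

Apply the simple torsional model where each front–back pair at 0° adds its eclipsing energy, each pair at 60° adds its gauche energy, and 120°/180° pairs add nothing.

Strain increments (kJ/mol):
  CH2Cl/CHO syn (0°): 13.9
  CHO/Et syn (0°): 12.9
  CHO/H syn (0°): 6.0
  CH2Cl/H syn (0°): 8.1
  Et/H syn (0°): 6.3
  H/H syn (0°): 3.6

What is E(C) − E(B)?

-3.4 kJ/mol

C is eclipsed. Et at 0° is eclipsed with H at 0° (6.3); CH2Cl at 120° is eclipsed with H at 120° (8.1); H at 240° is eclipsed with CHO at 240° (6.0). Total 20.4 kJ/mol.
B is eclipsed. Et at 0° is eclipsed with H at 0° (6.3); CH2Cl at 120° is eclipsed with CHO at 120° (13.9); H at 240° is eclipsed with H at 240° (3.6). Total 23.8 kJ/mol.
E(C) − E(B) = 20.4 − 23.8 = -3.4 kJ/mol.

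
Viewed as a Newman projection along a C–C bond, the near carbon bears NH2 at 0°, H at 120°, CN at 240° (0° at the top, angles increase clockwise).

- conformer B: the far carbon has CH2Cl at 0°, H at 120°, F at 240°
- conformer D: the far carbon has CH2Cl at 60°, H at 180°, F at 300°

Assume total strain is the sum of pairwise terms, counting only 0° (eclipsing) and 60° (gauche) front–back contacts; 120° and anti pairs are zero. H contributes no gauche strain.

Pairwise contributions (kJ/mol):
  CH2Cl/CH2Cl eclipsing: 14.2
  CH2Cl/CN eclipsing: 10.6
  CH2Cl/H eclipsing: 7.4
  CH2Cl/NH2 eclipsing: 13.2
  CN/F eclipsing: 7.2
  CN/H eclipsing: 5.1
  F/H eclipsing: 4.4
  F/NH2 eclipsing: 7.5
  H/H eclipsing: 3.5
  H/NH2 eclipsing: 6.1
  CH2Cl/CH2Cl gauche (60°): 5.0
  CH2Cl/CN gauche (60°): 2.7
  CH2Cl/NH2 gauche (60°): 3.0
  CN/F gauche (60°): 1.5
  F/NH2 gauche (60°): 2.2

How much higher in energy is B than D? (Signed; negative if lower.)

B (eclipsed): NH2(0°)/CH2Cl(0°) eclipsed 13.2; H(120°)/H(120°) eclipsed 3.5; CN(240°)/F(240°) eclipsed 7.2 → 23.9 kJ/mol.
D (staggered): NH2(0°)/CH2Cl(60°) gauche 3.0; NH2(0°)/F(300°) gauche 2.2; CN(240°)/F(300°) gauche 1.5 → 6.7 kJ/mol.
E(B) − E(D) = 23.9 − 6.7 = +17.2 kJ/mol.

+17.2 kJ/mol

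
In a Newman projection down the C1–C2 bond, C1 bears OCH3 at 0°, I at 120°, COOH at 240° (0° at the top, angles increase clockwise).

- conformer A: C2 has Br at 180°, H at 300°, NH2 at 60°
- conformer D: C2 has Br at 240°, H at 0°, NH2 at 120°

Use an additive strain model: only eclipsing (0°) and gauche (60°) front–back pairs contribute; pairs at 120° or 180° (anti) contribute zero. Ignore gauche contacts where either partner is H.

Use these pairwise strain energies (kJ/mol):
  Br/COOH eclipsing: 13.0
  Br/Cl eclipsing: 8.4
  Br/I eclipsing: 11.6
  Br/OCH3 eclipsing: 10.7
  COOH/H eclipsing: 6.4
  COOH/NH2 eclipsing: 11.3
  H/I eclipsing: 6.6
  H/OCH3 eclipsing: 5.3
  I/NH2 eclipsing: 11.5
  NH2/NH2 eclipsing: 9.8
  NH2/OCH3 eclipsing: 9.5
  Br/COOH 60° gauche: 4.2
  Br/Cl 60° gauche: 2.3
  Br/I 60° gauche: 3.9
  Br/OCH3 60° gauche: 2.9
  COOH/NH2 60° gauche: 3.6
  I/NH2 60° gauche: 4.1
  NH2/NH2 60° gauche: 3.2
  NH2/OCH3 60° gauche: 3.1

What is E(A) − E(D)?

A (staggered): OCH3–NH2 gauche, I–Br gauche, I–NH2 gauche, COOH–Br gauche; 3.1 + 3.9 + 4.1 + 4.2 = 15.3 kJ/mol.
D (eclipsed): OCH3–H eclipsed, I–NH2 eclipsed, COOH–Br eclipsed; 5.3 + 11.5 + 13.0 = 29.8 kJ/mol.
E(A) − E(D) = 15.3 − 29.8 = -14.5 kJ/mol.

-14.5 kJ/mol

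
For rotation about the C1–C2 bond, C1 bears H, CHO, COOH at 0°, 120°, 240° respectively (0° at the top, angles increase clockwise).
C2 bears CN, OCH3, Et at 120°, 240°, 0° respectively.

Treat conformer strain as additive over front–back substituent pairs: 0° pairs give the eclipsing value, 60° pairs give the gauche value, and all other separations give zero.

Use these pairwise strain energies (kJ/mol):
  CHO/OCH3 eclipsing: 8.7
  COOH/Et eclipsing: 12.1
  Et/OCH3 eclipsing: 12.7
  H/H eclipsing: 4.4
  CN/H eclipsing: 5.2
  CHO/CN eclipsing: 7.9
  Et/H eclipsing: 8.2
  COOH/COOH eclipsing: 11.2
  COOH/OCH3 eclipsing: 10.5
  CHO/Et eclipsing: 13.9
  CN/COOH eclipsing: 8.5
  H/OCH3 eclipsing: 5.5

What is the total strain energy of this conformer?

This conformer is eclipsed. H at 0° is eclipsed with Et at 0° (8.2); CHO at 120° is eclipsed with CN at 120° (7.9); COOH at 240° is eclipsed with OCH3 at 240° (10.5). Total 26.6 kJ/mol.

26.6 kJ/mol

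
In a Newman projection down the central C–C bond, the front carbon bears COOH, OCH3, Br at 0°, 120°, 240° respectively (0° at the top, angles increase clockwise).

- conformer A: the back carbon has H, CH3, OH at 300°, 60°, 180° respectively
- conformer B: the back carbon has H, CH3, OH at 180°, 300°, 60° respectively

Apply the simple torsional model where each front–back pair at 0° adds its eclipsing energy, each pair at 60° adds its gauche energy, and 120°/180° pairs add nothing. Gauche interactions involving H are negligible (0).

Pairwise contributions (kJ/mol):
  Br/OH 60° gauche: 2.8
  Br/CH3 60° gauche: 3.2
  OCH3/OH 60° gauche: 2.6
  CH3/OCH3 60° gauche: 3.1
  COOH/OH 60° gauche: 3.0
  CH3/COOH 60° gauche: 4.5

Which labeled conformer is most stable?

A (staggered): COOH–CH3 gauche, OCH3–CH3 gauche, OCH3–OH gauche, Br–OH gauche; 4.5 + 3.1 + 2.6 + 2.8 = 13.0 kJ/mol.
B (staggered): COOH–CH3 gauche, COOH–OH gauche, OCH3–OH gauche, Br–CH3 gauche; 4.5 + 3.0 + 2.6 + 3.2 = 13.3 kJ/mol.
A has the lowest total (13.0 kJ/mol).

A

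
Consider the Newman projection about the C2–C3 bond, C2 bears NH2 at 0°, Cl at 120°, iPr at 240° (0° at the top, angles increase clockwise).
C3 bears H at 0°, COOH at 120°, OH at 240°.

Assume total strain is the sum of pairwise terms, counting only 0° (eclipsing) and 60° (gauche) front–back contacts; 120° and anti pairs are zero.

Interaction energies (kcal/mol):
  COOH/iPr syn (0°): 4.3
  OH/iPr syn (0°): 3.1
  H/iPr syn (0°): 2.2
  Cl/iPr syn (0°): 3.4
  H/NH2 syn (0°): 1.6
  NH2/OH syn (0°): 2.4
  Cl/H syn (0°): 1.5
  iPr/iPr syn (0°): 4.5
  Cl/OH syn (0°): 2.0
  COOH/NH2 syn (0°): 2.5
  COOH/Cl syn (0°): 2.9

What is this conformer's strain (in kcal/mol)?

This conformer is eclipsed. NH2 at 0° is eclipsed with H at 0° (1.6); Cl at 120° is eclipsed with COOH at 120° (2.9); iPr at 240° is eclipsed with OH at 240° (3.1). Total 7.6 kcal/mol.

7.6 kcal/mol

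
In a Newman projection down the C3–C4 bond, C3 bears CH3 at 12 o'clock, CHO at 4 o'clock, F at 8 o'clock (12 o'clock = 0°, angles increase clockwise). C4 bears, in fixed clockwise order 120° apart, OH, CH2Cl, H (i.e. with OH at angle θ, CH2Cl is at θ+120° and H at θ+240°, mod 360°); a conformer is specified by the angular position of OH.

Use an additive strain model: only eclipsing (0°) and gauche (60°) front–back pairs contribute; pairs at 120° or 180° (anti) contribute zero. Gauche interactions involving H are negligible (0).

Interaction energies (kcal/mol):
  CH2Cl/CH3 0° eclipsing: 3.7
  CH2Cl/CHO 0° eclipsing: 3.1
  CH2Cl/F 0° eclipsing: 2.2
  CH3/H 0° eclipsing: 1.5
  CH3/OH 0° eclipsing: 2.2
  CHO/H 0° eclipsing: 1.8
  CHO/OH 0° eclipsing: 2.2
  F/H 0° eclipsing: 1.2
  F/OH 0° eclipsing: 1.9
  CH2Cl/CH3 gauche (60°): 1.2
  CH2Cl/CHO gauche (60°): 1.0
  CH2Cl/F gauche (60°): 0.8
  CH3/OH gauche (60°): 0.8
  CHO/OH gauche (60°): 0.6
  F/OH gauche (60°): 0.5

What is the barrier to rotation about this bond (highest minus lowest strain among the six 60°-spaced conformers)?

OH at 0° is eclipsed. CH3 at 0° is eclipsed with OH at 0° (2.2); CHO at 120° is eclipsed with CH2Cl at 120° (3.1); F at 240° is eclipsed with H at 240° (1.2). Total 6.5 kcal/mol.
OH at 60° is staggered. CH3 at 0° is gauche with OH at 60° (0.8); CHO at 120° is gauche with OH at 60° (0.6); CHO at 120° is gauche with CH2Cl at 180° (1.0); F at 240° is gauche with CH2Cl at 180° (0.8). Total 3.2 kcal/mol.
OH at 120° is eclipsed. CH3 at 0° is eclipsed with H at 0° (1.5); CHO at 120° is eclipsed with OH at 120° (2.2); F at 240° is eclipsed with CH2Cl at 240° (2.2). Total 5.9 kcal/mol.
OH at 180° is staggered. CH3 at 0° is gauche with CH2Cl at 300° (1.2); CHO at 120° is gauche with OH at 180° (0.6); F at 240° is gauche with OH at 180° (0.5); F at 240° is gauche with CH2Cl at 300° (0.8). Total 3.1 kcal/mol.
OH at 240° is eclipsed. CH3 at 0° is eclipsed with CH2Cl at 0° (3.7); CHO at 120° is eclipsed with H at 120° (1.8); F at 240° is eclipsed with OH at 240° (1.9). Total 7.4 kcal/mol.
OH at 300° is staggered. CH3 at 0° is gauche with OH at 300° (0.8); CH3 at 0° is gauche with CH2Cl at 60° (1.2); CHO at 120° is gauche with CH2Cl at 60° (1.0); F at 240° is gauche with OH at 300° (0.5). Total 3.5 kcal/mol.
Max at 240° (7.4 kcal/mol), min at 180° (3.1 kcal/mol); barrier = 4.3 kcal/mol.

4.3 kcal/mol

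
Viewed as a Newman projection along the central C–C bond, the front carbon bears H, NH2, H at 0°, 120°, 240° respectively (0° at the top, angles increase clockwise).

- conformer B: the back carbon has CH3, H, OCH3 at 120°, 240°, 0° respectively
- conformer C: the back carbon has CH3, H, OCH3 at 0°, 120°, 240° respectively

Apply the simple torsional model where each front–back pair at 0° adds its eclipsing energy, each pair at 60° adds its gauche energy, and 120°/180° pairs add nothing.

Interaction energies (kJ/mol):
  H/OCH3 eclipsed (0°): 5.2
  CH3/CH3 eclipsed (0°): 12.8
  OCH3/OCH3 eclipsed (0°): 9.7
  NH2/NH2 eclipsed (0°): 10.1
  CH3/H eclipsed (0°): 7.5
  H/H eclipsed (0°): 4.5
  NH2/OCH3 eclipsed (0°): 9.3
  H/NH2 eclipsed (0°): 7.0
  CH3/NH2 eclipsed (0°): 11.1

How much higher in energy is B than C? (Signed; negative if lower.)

B (eclipsed): H(0°)/OCH3(0°) eclipsed 5.2; NH2(120°)/CH3(120°) eclipsed 11.1; H(240°)/H(240°) eclipsed 4.5 → 20.8 kJ/mol.
C (eclipsed): H(0°)/CH3(0°) eclipsed 7.5; NH2(120°)/H(120°) eclipsed 7.0; H(240°)/OCH3(240°) eclipsed 5.2 → 19.7 kJ/mol.
E(B) − E(C) = 20.8 − 19.7 = +1.1 kJ/mol.

+1.1 kJ/mol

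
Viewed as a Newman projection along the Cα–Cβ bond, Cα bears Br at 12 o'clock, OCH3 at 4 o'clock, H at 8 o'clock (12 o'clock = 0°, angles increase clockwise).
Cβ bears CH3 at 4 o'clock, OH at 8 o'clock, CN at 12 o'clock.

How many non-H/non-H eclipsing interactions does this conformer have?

Non-H eclipsing pairs: Br(0°)/CN(0°); OCH3(120°)/CH3(120°) — 2 interactions.

2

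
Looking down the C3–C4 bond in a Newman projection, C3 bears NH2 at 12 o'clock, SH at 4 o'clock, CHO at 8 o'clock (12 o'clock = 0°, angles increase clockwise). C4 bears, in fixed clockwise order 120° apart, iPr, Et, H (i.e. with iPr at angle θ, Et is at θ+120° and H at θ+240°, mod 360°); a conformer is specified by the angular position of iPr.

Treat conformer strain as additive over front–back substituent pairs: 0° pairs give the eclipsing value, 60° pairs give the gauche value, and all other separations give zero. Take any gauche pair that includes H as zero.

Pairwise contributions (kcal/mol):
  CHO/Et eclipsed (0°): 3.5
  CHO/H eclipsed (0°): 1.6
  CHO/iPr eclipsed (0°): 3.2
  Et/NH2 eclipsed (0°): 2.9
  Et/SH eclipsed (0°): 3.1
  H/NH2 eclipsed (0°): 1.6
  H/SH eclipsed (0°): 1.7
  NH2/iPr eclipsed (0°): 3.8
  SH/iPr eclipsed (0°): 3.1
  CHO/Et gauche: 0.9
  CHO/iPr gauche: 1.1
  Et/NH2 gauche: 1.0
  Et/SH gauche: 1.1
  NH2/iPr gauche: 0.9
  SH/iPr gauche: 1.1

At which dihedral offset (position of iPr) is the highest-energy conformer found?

iPr at 0° (eclipsed): NH2–iPr eclipsed, SH–Et eclipsed, CHO–H eclipsed; 3.8 + 3.1 + 1.6 = 8.5 kcal/mol.
iPr at 60° (staggered): NH2–iPr gauche, SH–iPr gauche, SH–Et gauche, CHO–Et gauche; 0.9 + 1.1 + 1.1 + 0.9 = 4.0 kcal/mol.
iPr at 120° (eclipsed): NH2–H eclipsed, SH–iPr eclipsed, CHO–Et eclipsed; 1.6 + 3.1 + 3.5 = 8.2 kcal/mol.
iPr at 180° (staggered): NH2–Et gauche, SH–iPr gauche, CHO–iPr gauche, CHO–Et gauche; 1.0 + 1.1 + 1.1 + 0.9 = 4.1 kcal/mol.
iPr at 240° (eclipsed): NH2–Et eclipsed, SH–H eclipsed, CHO–iPr eclipsed; 2.9 + 1.7 + 3.2 = 7.8 kcal/mol.
iPr at 300° (staggered): NH2–iPr gauche, NH2–Et gauche, SH–Et gauche, CHO–iPr gauche; 0.9 + 1.0 + 1.1 + 1.1 = 4.1 kcal/mol.
The maximum (8.5 kcal/mol) occurs with iPr at 0°.

0°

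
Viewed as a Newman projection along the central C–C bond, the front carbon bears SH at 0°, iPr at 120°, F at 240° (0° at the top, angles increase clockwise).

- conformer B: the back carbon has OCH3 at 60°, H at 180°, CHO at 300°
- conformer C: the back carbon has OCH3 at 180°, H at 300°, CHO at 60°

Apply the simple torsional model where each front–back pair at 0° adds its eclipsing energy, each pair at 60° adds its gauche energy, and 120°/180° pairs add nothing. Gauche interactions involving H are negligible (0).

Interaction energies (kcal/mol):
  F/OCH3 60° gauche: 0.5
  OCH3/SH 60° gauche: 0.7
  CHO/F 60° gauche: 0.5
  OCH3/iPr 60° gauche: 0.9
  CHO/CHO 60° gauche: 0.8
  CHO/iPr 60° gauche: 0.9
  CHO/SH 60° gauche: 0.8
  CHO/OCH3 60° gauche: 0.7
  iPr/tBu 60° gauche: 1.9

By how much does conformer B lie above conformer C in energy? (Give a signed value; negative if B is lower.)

-0.2 kcal/mol

B (staggered): SH–OCH3 gauche, SH–CHO gauche, iPr–OCH3 gauche, F–CHO gauche; 0.7 + 0.8 + 0.9 + 0.5 = 2.9 kcal/mol.
C (staggered): SH–CHO gauche, iPr–OCH3 gauche, iPr–CHO gauche, F–OCH3 gauche; 0.8 + 0.9 + 0.9 + 0.5 = 3.1 kcal/mol.
E(B) − E(C) = 2.9 − 3.1 = -0.2 kcal/mol.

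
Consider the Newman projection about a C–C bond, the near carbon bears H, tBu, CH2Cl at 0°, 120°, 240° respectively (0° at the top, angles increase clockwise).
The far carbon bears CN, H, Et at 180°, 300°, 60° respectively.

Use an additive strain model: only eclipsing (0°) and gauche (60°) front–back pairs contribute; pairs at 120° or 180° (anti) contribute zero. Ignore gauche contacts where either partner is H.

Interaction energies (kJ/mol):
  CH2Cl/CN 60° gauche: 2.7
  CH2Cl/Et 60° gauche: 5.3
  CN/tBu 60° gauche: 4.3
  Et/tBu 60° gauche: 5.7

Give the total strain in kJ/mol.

This conformer (staggered): tBu–CN gauche, tBu–Et gauche, CH2Cl–CN gauche; 4.3 + 5.7 + 2.7 = 12.7 kJ/mol.

12.7 kJ/mol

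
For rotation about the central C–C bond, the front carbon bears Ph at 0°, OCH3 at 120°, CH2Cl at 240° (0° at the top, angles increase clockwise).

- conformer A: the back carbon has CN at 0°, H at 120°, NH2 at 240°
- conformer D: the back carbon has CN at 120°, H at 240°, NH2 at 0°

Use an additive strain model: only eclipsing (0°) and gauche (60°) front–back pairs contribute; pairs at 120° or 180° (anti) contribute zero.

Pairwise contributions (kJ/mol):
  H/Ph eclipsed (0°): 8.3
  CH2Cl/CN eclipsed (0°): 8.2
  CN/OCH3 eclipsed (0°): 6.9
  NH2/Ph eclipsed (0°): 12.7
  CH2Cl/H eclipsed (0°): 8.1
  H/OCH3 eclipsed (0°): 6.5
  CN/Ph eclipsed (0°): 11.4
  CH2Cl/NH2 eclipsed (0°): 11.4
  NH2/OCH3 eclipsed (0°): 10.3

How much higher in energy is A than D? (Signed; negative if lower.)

A (eclipsed): Ph(0°)/CN(0°) eclipsed 11.4; OCH3(120°)/H(120°) eclipsed 6.5; CH2Cl(240°)/NH2(240°) eclipsed 11.4 → 29.3 kJ/mol.
D (eclipsed): Ph(0°)/NH2(0°) eclipsed 12.7; OCH3(120°)/CN(120°) eclipsed 6.9; CH2Cl(240°)/H(240°) eclipsed 8.1 → 27.7 kJ/mol.
E(A) − E(D) = 29.3 − 27.7 = +1.6 kJ/mol.

+1.6 kJ/mol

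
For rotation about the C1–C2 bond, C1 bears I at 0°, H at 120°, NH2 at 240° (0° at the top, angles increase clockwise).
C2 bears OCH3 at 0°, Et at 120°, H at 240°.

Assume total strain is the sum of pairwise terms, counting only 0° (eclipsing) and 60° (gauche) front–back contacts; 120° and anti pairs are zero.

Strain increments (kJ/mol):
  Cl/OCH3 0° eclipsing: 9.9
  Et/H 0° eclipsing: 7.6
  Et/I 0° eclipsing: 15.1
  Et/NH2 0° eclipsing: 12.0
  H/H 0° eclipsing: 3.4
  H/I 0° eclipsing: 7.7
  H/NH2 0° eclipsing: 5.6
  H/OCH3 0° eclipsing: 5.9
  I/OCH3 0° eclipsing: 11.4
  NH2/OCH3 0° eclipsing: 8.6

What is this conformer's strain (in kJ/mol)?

24.6 kJ/mol

This conformer (eclipsed): I–OCH3 eclipsed, H–Et eclipsed, NH2–H eclipsed; 11.4 + 7.6 + 5.6 = 24.6 kJ/mol.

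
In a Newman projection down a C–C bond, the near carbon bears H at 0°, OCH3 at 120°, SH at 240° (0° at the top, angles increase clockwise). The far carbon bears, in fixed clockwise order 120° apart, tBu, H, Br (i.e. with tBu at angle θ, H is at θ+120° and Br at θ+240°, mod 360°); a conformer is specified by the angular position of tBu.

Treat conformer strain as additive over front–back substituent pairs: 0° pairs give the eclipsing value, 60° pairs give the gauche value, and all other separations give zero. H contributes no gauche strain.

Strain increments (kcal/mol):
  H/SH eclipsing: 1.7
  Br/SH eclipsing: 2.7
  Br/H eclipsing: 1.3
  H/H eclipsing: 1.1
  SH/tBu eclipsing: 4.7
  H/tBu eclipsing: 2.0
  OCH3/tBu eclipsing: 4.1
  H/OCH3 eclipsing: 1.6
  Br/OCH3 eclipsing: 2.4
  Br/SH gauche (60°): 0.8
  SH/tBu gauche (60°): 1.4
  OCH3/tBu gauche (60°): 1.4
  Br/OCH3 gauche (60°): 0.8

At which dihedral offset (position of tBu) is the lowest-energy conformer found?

tBu at 0° (eclipsed): H–tBu eclipsed, OCH3–H eclipsed, SH–Br eclipsed; 2.0 + 1.6 + 2.7 = 6.3 kcal/mol.
tBu at 60° (staggered): OCH3–tBu gauche, SH–Br gauche; 1.4 + 0.8 = 2.2 kcal/mol.
tBu at 120° (eclipsed): H–Br eclipsed, OCH3–tBu eclipsed, SH–H eclipsed; 1.3 + 4.1 + 1.7 = 7.1 kcal/mol.
tBu at 180° (staggered): OCH3–tBu gauche, OCH3–Br gauche, SH–tBu gauche; 1.4 + 0.8 + 1.4 = 3.6 kcal/mol.
tBu at 240° (eclipsed): H–H eclipsed, OCH3–Br eclipsed, SH–tBu eclipsed; 1.1 + 2.4 + 4.7 = 8.2 kcal/mol.
tBu at 300° (staggered): OCH3–Br gauche, SH–tBu gauche, SH–Br gauche; 0.8 + 1.4 + 0.8 = 3.0 kcal/mol.
The minimum (2.2 kcal/mol) occurs with tBu at 60°.

60°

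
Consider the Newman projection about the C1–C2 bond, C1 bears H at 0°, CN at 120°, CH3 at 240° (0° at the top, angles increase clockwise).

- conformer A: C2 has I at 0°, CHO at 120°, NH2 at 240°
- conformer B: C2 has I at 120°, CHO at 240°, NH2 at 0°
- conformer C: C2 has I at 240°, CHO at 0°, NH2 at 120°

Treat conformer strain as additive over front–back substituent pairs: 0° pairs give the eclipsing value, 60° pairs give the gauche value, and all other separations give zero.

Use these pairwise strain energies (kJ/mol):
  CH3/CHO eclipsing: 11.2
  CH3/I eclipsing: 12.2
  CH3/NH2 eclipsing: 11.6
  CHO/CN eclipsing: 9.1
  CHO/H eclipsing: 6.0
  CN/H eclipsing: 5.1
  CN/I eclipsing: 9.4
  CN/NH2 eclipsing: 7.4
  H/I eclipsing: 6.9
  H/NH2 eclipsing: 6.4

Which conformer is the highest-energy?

A (eclipsed): H(0°)/I(0°) eclipsed 6.9; CN(120°)/CHO(120°) eclipsed 9.1; CH3(240°)/NH2(240°) eclipsed 11.6 → 27.6 kJ/mol.
B (eclipsed): H(0°)/NH2(0°) eclipsed 6.4; CN(120°)/I(120°) eclipsed 9.4; CH3(240°)/CHO(240°) eclipsed 11.2 → 27.0 kJ/mol.
C (eclipsed): H(0°)/CHO(0°) eclipsed 6.0; CN(120°)/NH2(120°) eclipsed 7.4; CH3(240°)/I(240°) eclipsed 12.2 → 25.6 kJ/mol.
A has the highest total (27.6 kJ/mol).

A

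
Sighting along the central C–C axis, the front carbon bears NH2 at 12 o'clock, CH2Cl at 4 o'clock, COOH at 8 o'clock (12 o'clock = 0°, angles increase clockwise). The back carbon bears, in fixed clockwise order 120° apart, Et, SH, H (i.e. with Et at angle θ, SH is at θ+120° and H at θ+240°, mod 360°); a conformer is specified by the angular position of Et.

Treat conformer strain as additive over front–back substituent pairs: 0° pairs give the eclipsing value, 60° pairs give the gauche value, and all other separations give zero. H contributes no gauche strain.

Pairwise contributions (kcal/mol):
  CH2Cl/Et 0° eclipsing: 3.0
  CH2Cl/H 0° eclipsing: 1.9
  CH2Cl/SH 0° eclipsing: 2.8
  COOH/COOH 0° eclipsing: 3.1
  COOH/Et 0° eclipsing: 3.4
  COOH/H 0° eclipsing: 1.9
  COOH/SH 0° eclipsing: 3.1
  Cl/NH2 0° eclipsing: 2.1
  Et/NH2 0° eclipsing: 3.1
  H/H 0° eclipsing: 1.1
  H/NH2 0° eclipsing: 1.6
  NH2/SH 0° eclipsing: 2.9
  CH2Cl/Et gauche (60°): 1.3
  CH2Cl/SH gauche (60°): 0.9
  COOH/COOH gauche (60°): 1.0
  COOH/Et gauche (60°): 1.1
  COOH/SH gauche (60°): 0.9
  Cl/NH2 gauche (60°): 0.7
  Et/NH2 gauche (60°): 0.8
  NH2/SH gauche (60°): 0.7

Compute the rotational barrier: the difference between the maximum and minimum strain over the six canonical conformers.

4.7 kcal/mol

Et at 0° (eclipsed): NH2(0°)/Et(0°) eclipsed 3.1; CH2Cl(120°)/SH(120°) eclipsed 2.8; COOH(240°)/H(240°) eclipsed 1.9 → 7.8 kcal/mol.
Et at 60° (staggered): NH2(0°)/Et(60°) gauche 0.8; CH2Cl(120°)/Et(60°) gauche 1.3; CH2Cl(120°)/SH(180°) gauche 0.9; COOH(240°)/SH(180°) gauche 0.9 → 3.9 kcal/mol.
Et at 120° (eclipsed): NH2(0°)/H(0°) eclipsed 1.6; CH2Cl(120°)/Et(120°) eclipsed 3.0; COOH(240°)/SH(240°) eclipsed 3.1 → 7.7 kcal/mol.
Et at 180° (staggered): NH2(0°)/SH(300°) gauche 0.7; CH2Cl(120°)/Et(180°) gauche 1.3; COOH(240°)/Et(180°) gauche 1.1; COOH(240°)/SH(300°) gauche 0.9 → 4.0 kcal/mol.
Et at 240° (eclipsed): NH2(0°)/SH(0°) eclipsed 2.9; CH2Cl(120°)/H(120°) eclipsed 1.9; COOH(240°)/Et(240°) eclipsed 3.4 → 8.2 kcal/mol.
Et at 300° (staggered): NH2(0°)/Et(300°) gauche 0.8; NH2(0°)/SH(60°) gauche 0.7; CH2Cl(120°)/SH(60°) gauche 0.9; COOH(240°)/Et(300°) gauche 1.1 → 3.5 kcal/mol.
Max at 240° (8.2 kcal/mol), min at 300° (3.5 kcal/mol); barrier = 4.7 kcal/mol.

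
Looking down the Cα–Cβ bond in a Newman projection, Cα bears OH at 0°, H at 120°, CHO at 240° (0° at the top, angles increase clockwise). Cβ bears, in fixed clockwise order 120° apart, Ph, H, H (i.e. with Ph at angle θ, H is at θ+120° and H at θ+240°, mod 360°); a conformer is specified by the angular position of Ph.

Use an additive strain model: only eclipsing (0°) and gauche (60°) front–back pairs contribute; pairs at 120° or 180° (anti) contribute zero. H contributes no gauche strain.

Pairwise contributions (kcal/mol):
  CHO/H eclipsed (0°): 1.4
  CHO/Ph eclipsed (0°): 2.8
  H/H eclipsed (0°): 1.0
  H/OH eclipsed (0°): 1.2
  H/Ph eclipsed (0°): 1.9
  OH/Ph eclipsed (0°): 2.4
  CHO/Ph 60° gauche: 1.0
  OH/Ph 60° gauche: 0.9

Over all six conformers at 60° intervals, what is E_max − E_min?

4.1 kcal/mol

Ph at 0° (eclipsed): OH–Ph eclipsed, H–H eclipsed, CHO–H eclipsed; 2.4 + 1.0 + 1.4 = 4.8 kcal/mol.
Ph at 60° (staggered): OH–Ph gauche; 0.9 = 0.9 kcal/mol.
Ph at 120° (eclipsed): OH–H eclipsed, H–Ph eclipsed, CHO–H eclipsed; 1.2 + 1.9 + 1.4 = 4.5 kcal/mol.
Ph at 180° (staggered): CHO–Ph gauche; 1.0 = 1.0 kcal/mol.
Ph at 240° (eclipsed): OH–H eclipsed, H–H eclipsed, CHO–Ph eclipsed; 1.2 + 1.0 + 2.8 = 5.0 kcal/mol.
Ph at 300° (staggered): OH–Ph gauche, CHO–Ph gauche; 0.9 + 1.0 = 1.9 kcal/mol.
Max at 240° (5.0 kcal/mol), min at 60° (0.9 kcal/mol); barrier = 4.1 kcal/mol.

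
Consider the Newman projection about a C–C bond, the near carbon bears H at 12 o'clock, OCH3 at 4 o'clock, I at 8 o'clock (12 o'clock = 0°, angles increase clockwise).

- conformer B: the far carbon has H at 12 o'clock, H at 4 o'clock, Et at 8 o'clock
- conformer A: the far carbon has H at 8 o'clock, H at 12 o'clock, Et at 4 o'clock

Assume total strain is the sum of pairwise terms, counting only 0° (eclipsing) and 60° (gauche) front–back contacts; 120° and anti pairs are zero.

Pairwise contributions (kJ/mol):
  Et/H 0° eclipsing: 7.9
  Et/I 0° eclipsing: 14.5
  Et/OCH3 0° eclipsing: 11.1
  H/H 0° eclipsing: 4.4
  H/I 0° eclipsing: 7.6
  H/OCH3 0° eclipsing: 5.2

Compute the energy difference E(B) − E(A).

B (eclipsed): H(0°)/H(0°) eclipsed 4.4; OCH3(120°)/H(120°) eclipsed 5.2; I(240°)/Et(240°) eclipsed 14.5 → 24.1 kJ/mol.
A (eclipsed): H(0°)/H(0°) eclipsed 4.4; OCH3(120°)/Et(120°) eclipsed 11.1; I(240°)/H(240°) eclipsed 7.6 → 23.1 kJ/mol.
E(B) − E(A) = 24.1 − 23.1 = +1.0 kJ/mol.

+1.0 kJ/mol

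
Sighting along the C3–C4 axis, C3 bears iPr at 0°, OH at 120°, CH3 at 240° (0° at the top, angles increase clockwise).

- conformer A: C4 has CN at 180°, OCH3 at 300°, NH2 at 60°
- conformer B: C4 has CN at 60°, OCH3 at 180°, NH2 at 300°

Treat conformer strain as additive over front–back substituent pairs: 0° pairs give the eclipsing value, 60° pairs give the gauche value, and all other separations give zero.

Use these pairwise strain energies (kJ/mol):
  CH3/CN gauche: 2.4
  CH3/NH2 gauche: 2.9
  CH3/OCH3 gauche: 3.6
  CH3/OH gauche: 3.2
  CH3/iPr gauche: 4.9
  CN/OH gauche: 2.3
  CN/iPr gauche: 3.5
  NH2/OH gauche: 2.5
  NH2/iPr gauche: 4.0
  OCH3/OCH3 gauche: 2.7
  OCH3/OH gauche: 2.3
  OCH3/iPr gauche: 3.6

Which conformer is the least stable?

A (staggered): iPr–OCH3 gauche, iPr–NH2 gauche, OH–CN gauche, OH–NH2 gauche, CH3–CN gauche, CH3–OCH3 gauche; 3.6 + 4.0 + 2.3 + 2.5 + 2.4 + 3.6 = 18.4 kJ/mol.
B (staggered): iPr–CN gauche, iPr–NH2 gauche, OH–CN gauche, OH–OCH3 gauche, CH3–OCH3 gauche, CH3–NH2 gauche; 3.5 + 4.0 + 2.3 + 2.3 + 3.6 + 2.9 = 18.6 kJ/mol.
B has the highest total (18.6 kJ/mol).

B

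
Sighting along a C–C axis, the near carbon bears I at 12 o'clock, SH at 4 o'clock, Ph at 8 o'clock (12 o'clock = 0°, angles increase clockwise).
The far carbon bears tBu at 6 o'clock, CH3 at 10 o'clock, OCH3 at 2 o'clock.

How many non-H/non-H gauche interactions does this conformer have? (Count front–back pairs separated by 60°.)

Non-H gauche pairs: I(0°)/CH3(300°); I(0°)/OCH3(60°); SH(120°)/tBu(180°); SH(120°)/OCH3(60°); Ph(240°)/tBu(180°); Ph(240°)/CH3(300°) — 6 interactions.

6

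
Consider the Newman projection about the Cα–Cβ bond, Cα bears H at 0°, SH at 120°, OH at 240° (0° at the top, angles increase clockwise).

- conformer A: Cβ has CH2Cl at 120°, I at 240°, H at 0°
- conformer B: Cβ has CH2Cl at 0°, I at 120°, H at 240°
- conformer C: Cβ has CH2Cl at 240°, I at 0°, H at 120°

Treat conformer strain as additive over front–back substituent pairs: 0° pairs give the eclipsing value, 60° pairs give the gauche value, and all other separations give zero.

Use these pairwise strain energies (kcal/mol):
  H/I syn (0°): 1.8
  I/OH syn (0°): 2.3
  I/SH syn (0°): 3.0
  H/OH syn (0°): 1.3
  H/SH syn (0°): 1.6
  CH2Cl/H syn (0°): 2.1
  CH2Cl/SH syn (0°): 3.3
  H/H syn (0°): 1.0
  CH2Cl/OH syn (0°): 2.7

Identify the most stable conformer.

C

A (eclipsed): H(0°)/H(0°) eclipsed 1.0; SH(120°)/CH2Cl(120°) eclipsed 3.3; OH(240°)/I(240°) eclipsed 2.3 → 6.6 kcal/mol.
B (eclipsed): H(0°)/CH2Cl(0°) eclipsed 2.1; SH(120°)/I(120°) eclipsed 3.0; OH(240°)/H(240°) eclipsed 1.3 → 6.4 kcal/mol.
C (eclipsed): H(0°)/I(0°) eclipsed 1.8; SH(120°)/H(120°) eclipsed 1.6; OH(240°)/CH2Cl(240°) eclipsed 2.7 → 6.1 kcal/mol.
C has the lowest total (6.1 kcal/mol).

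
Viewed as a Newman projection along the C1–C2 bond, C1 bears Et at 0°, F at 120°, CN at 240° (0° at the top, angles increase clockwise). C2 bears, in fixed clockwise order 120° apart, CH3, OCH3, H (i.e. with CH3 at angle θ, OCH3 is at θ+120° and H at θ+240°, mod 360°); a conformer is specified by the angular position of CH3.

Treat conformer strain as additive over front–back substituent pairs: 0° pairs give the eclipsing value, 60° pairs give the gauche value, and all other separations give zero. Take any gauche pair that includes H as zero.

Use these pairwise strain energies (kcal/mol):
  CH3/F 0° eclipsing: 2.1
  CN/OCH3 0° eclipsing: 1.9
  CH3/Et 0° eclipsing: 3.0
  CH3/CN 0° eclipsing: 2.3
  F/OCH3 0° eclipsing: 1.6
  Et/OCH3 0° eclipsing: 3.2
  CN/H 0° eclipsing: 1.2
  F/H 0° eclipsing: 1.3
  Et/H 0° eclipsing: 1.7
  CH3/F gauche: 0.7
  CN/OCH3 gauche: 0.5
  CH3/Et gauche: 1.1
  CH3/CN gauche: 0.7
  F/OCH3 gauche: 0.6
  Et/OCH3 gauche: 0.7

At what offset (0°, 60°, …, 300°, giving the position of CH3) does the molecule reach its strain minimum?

CH3 at 0° (eclipsed): Et(0°)/CH3(0°) eclipsed 3.0; F(120°)/OCH3(120°) eclipsed 1.6; CN(240°)/H(240°) eclipsed 1.2 → 5.8 kcal/mol.
CH3 at 60° (staggered): Et(0°)/CH3(60°) gauche 1.1; F(120°)/CH3(60°) gauche 0.7; F(120°)/OCH3(180°) gauche 0.6; CN(240°)/OCH3(180°) gauche 0.5 → 2.9 kcal/mol.
CH3 at 120° (eclipsed): Et(0°)/H(0°) eclipsed 1.7; F(120°)/CH3(120°) eclipsed 2.1; CN(240°)/OCH3(240°) eclipsed 1.9 → 5.7 kcal/mol.
CH3 at 180° (staggered): Et(0°)/OCH3(300°) gauche 0.7; F(120°)/CH3(180°) gauche 0.7; CN(240°)/CH3(180°) gauche 0.7; CN(240°)/OCH3(300°) gauche 0.5 → 2.6 kcal/mol.
CH3 at 240° (eclipsed): Et(0°)/OCH3(0°) eclipsed 3.2; F(120°)/H(120°) eclipsed 1.3; CN(240°)/CH3(240°) eclipsed 2.3 → 6.8 kcal/mol.
CH3 at 300° (staggered): Et(0°)/CH3(300°) gauche 1.1; Et(0°)/OCH3(60°) gauche 0.7; F(120°)/OCH3(60°) gauche 0.6; CN(240°)/CH3(300°) gauche 0.7 → 3.1 kcal/mol.
The minimum (2.6 kcal/mol) occurs with CH3 at 180°.

180°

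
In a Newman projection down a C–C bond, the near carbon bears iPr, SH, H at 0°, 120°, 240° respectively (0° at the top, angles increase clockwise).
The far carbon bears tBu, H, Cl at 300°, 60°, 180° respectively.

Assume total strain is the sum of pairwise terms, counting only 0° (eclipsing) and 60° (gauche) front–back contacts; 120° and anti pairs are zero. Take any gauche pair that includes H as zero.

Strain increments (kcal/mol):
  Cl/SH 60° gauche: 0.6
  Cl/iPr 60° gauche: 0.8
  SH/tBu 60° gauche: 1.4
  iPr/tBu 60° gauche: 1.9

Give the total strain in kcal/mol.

This conformer (staggered): iPr(0°)/tBu(300°) gauche 1.9; SH(120°)/Cl(180°) gauche 0.6 → 2.5 kcal/mol.

2.5 kcal/mol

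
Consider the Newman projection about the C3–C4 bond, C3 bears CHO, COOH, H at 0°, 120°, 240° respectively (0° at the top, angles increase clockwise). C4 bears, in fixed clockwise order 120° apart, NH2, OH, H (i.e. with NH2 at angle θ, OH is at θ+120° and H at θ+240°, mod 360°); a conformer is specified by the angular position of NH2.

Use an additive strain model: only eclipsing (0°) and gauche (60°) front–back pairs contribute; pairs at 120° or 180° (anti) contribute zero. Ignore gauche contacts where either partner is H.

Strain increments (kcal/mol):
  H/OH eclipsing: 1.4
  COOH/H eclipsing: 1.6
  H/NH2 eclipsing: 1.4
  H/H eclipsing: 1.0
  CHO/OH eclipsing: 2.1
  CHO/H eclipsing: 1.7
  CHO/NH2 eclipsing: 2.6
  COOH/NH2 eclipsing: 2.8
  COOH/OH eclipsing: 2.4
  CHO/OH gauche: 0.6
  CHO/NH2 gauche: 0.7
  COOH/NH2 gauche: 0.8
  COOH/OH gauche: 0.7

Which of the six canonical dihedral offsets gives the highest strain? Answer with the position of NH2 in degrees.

NH2 at 0° is eclipsed. CHO at 0° is eclipsed with NH2 at 0° (2.6); COOH at 120° is eclipsed with OH at 120° (2.4); H at 240° is eclipsed with H at 240° (1.0). Total 6.0 kcal/mol.
NH2 at 60° is staggered. CHO at 0° is gauche with NH2 at 60° (0.7); COOH at 120° is gauche with NH2 at 60° (0.8); COOH at 120° is gauche with OH at 180° (0.7). Total 2.2 kcal/mol.
NH2 at 120° is eclipsed. CHO at 0° is eclipsed with H at 0° (1.7); COOH at 120° is eclipsed with NH2 at 120° (2.8); H at 240° is eclipsed with OH at 240° (1.4). Total 5.9 kcal/mol.
NH2 at 180° is staggered. CHO at 0° is gauche with OH at 300° (0.6); COOH at 120° is gauche with NH2 at 180° (0.8). Total 1.4 kcal/mol.
NH2 at 240° is eclipsed. CHO at 0° is eclipsed with OH at 0° (2.1); COOH at 120° is eclipsed with H at 120° (1.6); H at 240° is eclipsed with NH2 at 240° (1.4). Total 5.1 kcal/mol.
NH2 at 300° is staggered. CHO at 0° is gauche with NH2 at 300° (0.7); CHO at 0° is gauche with OH at 60° (0.6); COOH at 120° is gauche with OH at 60° (0.7). Total 2.0 kcal/mol.
The maximum (6.0 kcal/mol) occurs with NH2 at 0°.

0°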